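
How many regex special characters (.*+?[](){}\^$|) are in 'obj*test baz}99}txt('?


Regex special characters are: . * + ? [ ] ( ) { } \ ^ $ |
Scanning 'obj*test baz}99}txt(':
  pos 3: '*' -> SPECIAL
  pos 12: '}' -> SPECIAL
  pos 15: '}' -> SPECIAL
  pos 19: '(' -> SPECIAL
Special chars found: ['*', '}', '}', '(']
Total: 4

4


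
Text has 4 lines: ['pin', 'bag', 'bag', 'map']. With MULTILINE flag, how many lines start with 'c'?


With MULTILINE flag, ^ matches the start of each line.
Lines: ['pin', 'bag', 'bag', 'map']
Checking which lines start with 'c':
  Line 1: 'pin' -> no
  Line 2: 'bag' -> no
  Line 3: 'bag' -> no
  Line 4: 'map' -> no
Matching lines: []
Count: 0

0


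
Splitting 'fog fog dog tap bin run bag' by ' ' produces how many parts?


Splitting by ' ' breaks the string at each occurrence of the separator.
Text: 'fog fog dog tap bin run bag'
Parts after split:
  Part 1: 'fog'
  Part 2: 'fog'
  Part 3: 'dog'
  Part 4: 'tap'
  Part 5: 'bin'
  Part 6: 'run'
  Part 7: 'bag'
Total parts: 7

7


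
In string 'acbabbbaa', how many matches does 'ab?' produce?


Pattern 'ab?' matches 'a' optionally followed by 'b'.
String: 'acbabbbaa'
Scanning left to right for 'a' then checking next char:
  Match 1: 'a' (a not followed by b)
  Match 2: 'ab' (a followed by b)
  Match 3: 'a' (a not followed by b)
  Match 4: 'a' (a not followed by b)
Total matches: 4

4


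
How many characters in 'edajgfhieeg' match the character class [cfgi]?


Character class [cfgi] matches any of: {c, f, g, i}
Scanning string 'edajgfhieeg' character by character:
  pos 0: 'e' -> no
  pos 1: 'd' -> no
  pos 2: 'a' -> no
  pos 3: 'j' -> no
  pos 4: 'g' -> MATCH
  pos 5: 'f' -> MATCH
  pos 6: 'h' -> no
  pos 7: 'i' -> MATCH
  pos 8: 'e' -> no
  pos 9: 'e' -> no
  pos 10: 'g' -> MATCH
Total matches: 4

4


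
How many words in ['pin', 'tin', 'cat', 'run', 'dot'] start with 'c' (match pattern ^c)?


Pattern ^c anchors to start of word. Check which words begin with 'c':
  'pin' -> no
  'tin' -> no
  'cat' -> MATCH (starts with 'c')
  'run' -> no
  'dot' -> no
Matching words: ['cat']
Count: 1

1


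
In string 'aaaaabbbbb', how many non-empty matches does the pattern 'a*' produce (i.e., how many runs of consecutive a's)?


Pattern 'a*' matches zero or more a's. We want non-empty runs of consecutive a's.
String: 'aaaaabbbbb'
Walking through the string to find runs of a's:
  Run 1: positions 0-4 -> 'aaaaa'
Non-empty runs found: ['aaaaa']
Count: 1

1


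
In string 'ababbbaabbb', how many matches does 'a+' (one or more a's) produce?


Pattern 'a+' matches one or more consecutive a's.
String: 'ababbbaabbb'
Scanning for runs of a:
  Match 1: 'a' (length 1)
  Match 2: 'a' (length 1)
  Match 3: 'aa' (length 2)
Total matches: 3

3


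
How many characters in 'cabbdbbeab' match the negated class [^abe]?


Negated class [^abe] matches any char NOT in {a, b, e}
Scanning 'cabbdbbeab':
  pos 0: 'c' -> MATCH
  pos 1: 'a' -> no (excluded)
  pos 2: 'b' -> no (excluded)
  pos 3: 'b' -> no (excluded)
  pos 4: 'd' -> MATCH
  pos 5: 'b' -> no (excluded)
  pos 6: 'b' -> no (excluded)
  pos 7: 'e' -> no (excluded)
  pos 8: 'a' -> no (excluded)
  pos 9: 'b' -> no (excluded)
Total matches: 2

2


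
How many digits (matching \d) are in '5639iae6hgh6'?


\d matches any digit 0-9.
Scanning '5639iae6hgh6':
  pos 0: '5' -> DIGIT
  pos 1: '6' -> DIGIT
  pos 2: '3' -> DIGIT
  pos 3: '9' -> DIGIT
  pos 7: '6' -> DIGIT
  pos 11: '6' -> DIGIT
Digits found: ['5', '6', '3', '9', '6', '6']
Total: 6

6


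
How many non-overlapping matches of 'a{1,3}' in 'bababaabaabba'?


Pattern 'a{1,3}' matches between 1 and 3 consecutive a's (greedy).
String: 'bababaabaabba'
Finding runs of a's and applying greedy matching:
  Run at pos 1: 'a' (length 1)
  Run at pos 3: 'a' (length 1)
  Run at pos 5: 'aa' (length 2)
  Run at pos 8: 'aa' (length 2)
  Run at pos 12: 'a' (length 1)
Matches: ['a', 'a', 'aa', 'aa', 'a']
Count: 5

5


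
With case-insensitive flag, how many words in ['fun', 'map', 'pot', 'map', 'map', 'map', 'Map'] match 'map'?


Case-insensitive matching: compare each word's lowercase form to 'map'.
  'fun' -> lower='fun' -> no
  'map' -> lower='map' -> MATCH
  'pot' -> lower='pot' -> no
  'map' -> lower='map' -> MATCH
  'map' -> lower='map' -> MATCH
  'map' -> lower='map' -> MATCH
  'Map' -> lower='map' -> MATCH
Matches: ['map', 'map', 'map', 'map', 'Map']
Count: 5

5


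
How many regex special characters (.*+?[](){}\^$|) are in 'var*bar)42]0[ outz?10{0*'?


Regex special characters are: . * + ? [ ] ( ) { } \ ^ $ |
Scanning 'var*bar)42]0[ outz?10{0*':
  pos 3: '*' -> SPECIAL
  pos 7: ')' -> SPECIAL
  pos 10: ']' -> SPECIAL
  pos 12: '[' -> SPECIAL
  pos 18: '?' -> SPECIAL
  pos 21: '{' -> SPECIAL
  pos 23: '*' -> SPECIAL
Special chars found: ['*', ')', ']', '[', '?', '{', '*']
Total: 7

7


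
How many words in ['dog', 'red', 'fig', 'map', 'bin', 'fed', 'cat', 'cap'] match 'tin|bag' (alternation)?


Alternation 'tin|bag' matches either 'tin' or 'bag'.
Checking each word:
  'dog' -> no
  'red' -> no
  'fig' -> no
  'map' -> no
  'bin' -> no
  'fed' -> no
  'cat' -> no
  'cap' -> no
Matches: []
Count: 0

0


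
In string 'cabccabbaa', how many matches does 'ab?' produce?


Pattern 'ab?' matches 'a' optionally followed by 'b'.
String: 'cabccabbaa'
Scanning left to right for 'a' then checking next char:
  Match 1: 'ab' (a followed by b)
  Match 2: 'ab' (a followed by b)
  Match 3: 'a' (a not followed by b)
  Match 4: 'a' (a not followed by b)
Total matches: 4

4


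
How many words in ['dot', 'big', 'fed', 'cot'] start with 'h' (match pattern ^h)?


Pattern ^h anchors to start of word. Check which words begin with 'h':
  'dot' -> no
  'big' -> no
  'fed' -> no
  'cot' -> no
Matching words: []
Count: 0

0


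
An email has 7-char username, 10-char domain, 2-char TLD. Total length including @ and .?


An email address has format: username@domain.tld
Username length: 7
'@' character: 1
Domain length: 10
'.' character: 1
TLD length: 2
Total = 7 + 1 + 10 + 1 + 2 = 21

21


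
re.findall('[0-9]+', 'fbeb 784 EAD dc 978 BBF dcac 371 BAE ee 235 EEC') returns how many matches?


Pattern '[0-9]+' finds one or more digits.
Text: 'fbeb 784 EAD dc 978 BBF dcac 371 BAE ee 235 EEC'
Scanning for matches:
  Match 1: '784'
  Match 2: '978'
  Match 3: '371'
  Match 4: '235'
Total matches: 4

4


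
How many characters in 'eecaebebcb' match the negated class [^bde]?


Negated class [^bde] matches any char NOT in {b, d, e}
Scanning 'eecaebebcb':
  pos 0: 'e' -> no (excluded)
  pos 1: 'e' -> no (excluded)
  pos 2: 'c' -> MATCH
  pos 3: 'a' -> MATCH
  pos 4: 'e' -> no (excluded)
  pos 5: 'b' -> no (excluded)
  pos 6: 'e' -> no (excluded)
  pos 7: 'b' -> no (excluded)
  pos 8: 'c' -> MATCH
  pos 9: 'b' -> no (excluded)
Total matches: 3

3


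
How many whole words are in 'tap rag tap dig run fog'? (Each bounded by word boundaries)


Word boundaries (\b) mark the start/end of each word.
Text: 'tap rag tap dig run fog'
Splitting by whitespace:
  Word 1: 'tap'
  Word 2: 'rag'
  Word 3: 'tap'
  Word 4: 'dig'
  Word 5: 'run'
  Word 6: 'fog'
Total whole words: 6

6


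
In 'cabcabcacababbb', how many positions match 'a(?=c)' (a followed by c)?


Lookahead 'a(?=c)' matches 'a' only when followed by 'c'.
String: 'cabcabcacababbb'
Checking each position where char is 'a':
  pos 1: 'a' -> no (next='b')
  pos 4: 'a' -> no (next='b')
  pos 7: 'a' -> MATCH (next='c')
  pos 9: 'a' -> no (next='b')
  pos 11: 'a' -> no (next='b')
Matching positions: [7]
Count: 1

1


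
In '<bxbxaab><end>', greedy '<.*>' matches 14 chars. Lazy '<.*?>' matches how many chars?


Greedy '<.*>' tries to match as MUCH as possible.
Lazy '<.*?>' tries to match as LITTLE as possible.

String: '<bxbxaab><end>'
Greedy '<.*>' starts at first '<' and extends to the LAST '>': '<bxbxaab><end>' (14 chars)
Lazy '<.*?>' starts at first '<' and stops at the FIRST '>': '<bxbxaab>' (9 chars)

9


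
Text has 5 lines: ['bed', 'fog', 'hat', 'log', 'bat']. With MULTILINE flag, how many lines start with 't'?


With MULTILINE flag, ^ matches the start of each line.
Lines: ['bed', 'fog', 'hat', 'log', 'bat']
Checking which lines start with 't':
  Line 1: 'bed' -> no
  Line 2: 'fog' -> no
  Line 3: 'hat' -> no
  Line 4: 'log' -> no
  Line 5: 'bat' -> no
Matching lines: []
Count: 0

0


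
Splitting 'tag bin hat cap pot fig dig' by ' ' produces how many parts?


Splitting by ' ' breaks the string at each occurrence of the separator.
Text: 'tag bin hat cap pot fig dig'
Parts after split:
  Part 1: 'tag'
  Part 2: 'bin'
  Part 3: 'hat'
  Part 4: 'cap'
  Part 5: 'pot'
  Part 6: 'fig'
  Part 7: 'dig'
Total parts: 7

7


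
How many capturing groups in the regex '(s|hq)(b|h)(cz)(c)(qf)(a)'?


To count capturing groups, count each '(' that starts a group.
Pattern: '(s|hq)(b|h)(cz)(c)(qf)(a)'
Walking through the pattern:
  Position 0: '(' -> group #1
  Position 6: '(' -> group #2
  Position 11: '(' -> group #3
  Position 15: '(' -> group #4
  Position 18: '(' -> group #5
  Position 22: '(' -> group #6
Total capturing groups: 6

6


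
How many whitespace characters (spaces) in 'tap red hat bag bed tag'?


\s matches whitespace characters (spaces, tabs, etc.).
Text: 'tap red hat bag bed tag'
This text has 6 words separated by spaces.
Number of spaces = number of words - 1 = 6 - 1 = 5

5


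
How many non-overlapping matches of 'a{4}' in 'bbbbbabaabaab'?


Pattern 'a{4}' matches exactly 4 consecutive a's (greedy, non-overlapping).
String: 'bbbbbabaabaab'
Scanning for runs of a's:
  Run at pos 5: 'a' (length 1) -> 0 match(es)
  Run at pos 7: 'aa' (length 2) -> 0 match(es)
  Run at pos 10: 'aa' (length 2) -> 0 match(es)
Matches found: []
Total: 0

0


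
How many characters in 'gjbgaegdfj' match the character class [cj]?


Character class [cj] matches any of: {c, j}
Scanning string 'gjbgaegdfj' character by character:
  pos 0: 'g' -> no
  pos 1: 'j' -> MATCH
  pos 2: 'b' -> no
  pos 3: 'g' -> no
  pos 4: 'a' -> no
  pos 5: 'e' -> no
  pos 6: 'g' -> no
  pos 7: 'd' -> no
  pos 8: 'f' -> no
  pos 9: 'j' -> MATCH
Total matches: 2

2


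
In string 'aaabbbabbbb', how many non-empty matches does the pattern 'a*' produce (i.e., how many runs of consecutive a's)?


Pattern 'a*' matches zero or more a's. We want non-empty runs of consecutive a's.
String: 'aaabbbabbbb'
Walking through the string to find runs of a's:
  Run 1: positions 0-2 -> 'aaa'
  Run 2: positions 6-6 -> 'a'
Non-empty runs found: ['aaa', 'a']
Count: 2

2


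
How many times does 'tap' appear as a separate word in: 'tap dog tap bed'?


Scanning each word for exact match 'tap':
  Word 1: 'tap' -> MATCH
  Word 2: 'dog' -> no
  Word 3: 'tap' -> MATCH
  Word 4: 'bed' -> no
Total matches: 2

2


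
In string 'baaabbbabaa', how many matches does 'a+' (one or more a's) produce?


Pattern 'a+' matches one or more consecutive a's.
String: 'baaabbbabaa'
Scanning for runs of a:
  Match 1: 'aaa' (length 3)
  Match 2: 'a' (length 1)
  Match 3: 'aa' (length 2)
Total matches: 3

3


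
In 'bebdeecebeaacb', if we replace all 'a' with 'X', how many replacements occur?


re.sub('a', 'X', text) replaces every occurrence of 'a' with 'X'.
Text: 'bebdeecebeaacb'
Scanning for 'a':
  pos 10: 'a' -> replacement #1
  pos 11: 'a' -> replacement #2
Total replacements: 2

2


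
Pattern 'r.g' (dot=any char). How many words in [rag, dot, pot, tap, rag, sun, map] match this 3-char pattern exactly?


Pattern 'r.g' means: starts with 'r', any single char, ends with 'g'.
Checking each word (must be exactly 3 chars):
  'rag' (len=3): MATCH
  'dot' (len=3): no
  'pot' (len=3): no
  'tap' (len=3): no
  'rag' (len=3): MATCH
  'sun' (len=3): no
  'map' (len=3): no
Matching words: ['rag', 'rag']
Total: 2

2


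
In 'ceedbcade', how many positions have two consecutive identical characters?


Looking for consecutive identical characters in 'ceedbcade':
  pos 0-1: 'c' vs 'e' -> different
  pos 1-2: 'e' vs 'e' -> MATCH ('ee')
  pos 2-3: 'e' vs 'd' -> different
  pos 3-4: 'd' vs 'b' -> different
  pos 4-5: 'b' vs 'c' -> different
  pos 5-6: 'c' vs 'a' -> different
  pos 6-7: 'a' vs 'd' -> different
  pos 7-8: 'd' vs 'e' -> different
Consecutive identical pairs: ['ee']
Count: 1

1


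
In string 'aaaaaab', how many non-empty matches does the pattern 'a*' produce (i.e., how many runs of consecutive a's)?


Pattern 'a*' matches zero or more a's. We want non-empty runs of consecutive a's.
String: 'aaaaaab'
Walking through the string to find runs of a's:
  Run 1: positions 0-5 -> 'aaaaaa'
Non-empty runs found: ['aaaaaa']
Count: 1

1


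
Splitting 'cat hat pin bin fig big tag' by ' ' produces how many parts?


Splitting by ' ' breaks the string at each occurrence of the separator.
Text: 'cat hat pin bin fig big tag'
Parts after split:
  Part 1: 'cat'
  Part 2: 'hat'
  Part 3: 'pin'
  Part 4: 'bin'
  Part 5: 'fig'
  Part 6: 'big'
  Part 7: 'tag'
Total parts: 7

7


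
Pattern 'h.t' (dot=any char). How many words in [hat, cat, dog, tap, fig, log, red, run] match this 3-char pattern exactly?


Pattern 'h.t' means: starts with 'h', any single char, ends with 't'.
Checking each word (must be exactly 3 chars):
  'hat' (len=3): MATCH
  'cat' (len=3): no
  'dog' (len=3): no
  'tap' (len=3): no
  'fig' (len=3): no
  'log' (len=3): no
  'red' (len=3): no
  'run' (len=3): no
Matching words: ['hat']
Total: 1

1


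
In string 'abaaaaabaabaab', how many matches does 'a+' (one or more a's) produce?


Pattern 'a+' matches one or more consecutive a's.
String: 'abaaaaabaabaab'
Scanning for runs of a:
  Match 1: 'a' (length 1)
  Match 2: 'aaaaa' (length 5)
  Match 3: 'aa' (length 2)
  Match 4: 'aa' (length 2)
Total matches: 4

4


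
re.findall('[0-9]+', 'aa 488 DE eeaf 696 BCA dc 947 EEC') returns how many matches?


Pattern '[0-9]+' finds one or more digits.
Text: 'aa 488 DE eeaf 696 BCA dc 947 EEC'
Scanning for matches:
  Match 1: '488'
  Match 2: '696'
  Match 3: '947'
Total matches: 3

3


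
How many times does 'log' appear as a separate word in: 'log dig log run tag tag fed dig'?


Scanning each word for exact match 'log':
  Word 1: 'log' -> MATCH
  Word 2: 'dig' -> no
  Word 3: 'log' -> MATCH
  Word 4: 'run' -> no
  Word 5: 'tag' -> no
  Word 6: 'tag' -> no
  Word 7: 'fed' -> no
  Word 8: 'dig' -> no
Total matches: 2

2


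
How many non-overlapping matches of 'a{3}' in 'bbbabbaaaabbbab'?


Pattern 'a{3}' matches exactly 3 consecutive a's (greedy, non-overlapping).
String: 'bbbabbaaaabbbab'
Scanning for runs of a's:
  Run at pos 3: 'a' (length 1) -> 0 match(es)
  Run at pos 6: 'aaaa' (length 4) -> 1 match(es)
  Run at pos 13: 'a' (length 1) -> 0 match(es)
Matches found: ['aaa']
Total: 1

1


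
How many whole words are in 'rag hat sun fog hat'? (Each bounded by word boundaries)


Word boundaries (\b) mark the start/end of each word.
Text: 'rag hat sun fog hat'
Splitting by whitespace:
  Word 1: 'rag'
  Word 2: 'hat'
  Word 3: 'sun'
  Word 4: 'fog'
  Word 5: 'hat'
Total whole words: 5

5


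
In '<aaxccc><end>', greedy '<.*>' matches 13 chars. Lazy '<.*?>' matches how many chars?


Greedy '<.*>' tries to match as MUCH as possible.
Lazy '<.*?>' tries to match as LITTLE as possible.

String: '<aaxccc><end>'
Greedy '<.*>' starts at first '<' and extends to the LAST '>': '<aaxccc><end>' (13 chars)
Lazy '<.*?>' starts at first '<' and stops at the FIRST '>': '<aaxccc>' (8 chars)

8


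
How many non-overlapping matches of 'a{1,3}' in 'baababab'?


Pattern 'a{1,3}' matches between 1 and 3 consecutive a's (greedy).
String: 'baababab'
Finding runs of a's and applying greedy matching:
  Run at pos 1: 'aa' (length 2)
  Run at pos 4: 'a' (length 1)
  Run at pos 6: 'a' (length 1)
Matches: ['aa', 'a', 'a']
Count: 3

3


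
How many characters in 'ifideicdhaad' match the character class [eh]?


Character class [eh] matches any of: {e, h}
Scanning string 'ifideicdhaad' character by character:
  pos 0: 'i' -> no
  pos 1: 'f' -> no
  pos 2: 'i' -> no
  pos 3: 'd' -> no
  pos 4: 'e' -> MATCH
  pos 5: 'i' -> no
  pos 6: 'c' -> no
  pos 7: 'd' -> no
  pos 8: 'h' -> MATCH
  pos 9: 'a' -> no
  pos 10: 'a' -> no
  pos 11: 'd' -> no
Total matches: 2

2


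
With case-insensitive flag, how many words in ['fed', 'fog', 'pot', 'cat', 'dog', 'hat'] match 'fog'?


Case-insensitive matching: compare each word's lowercase form to 'fog'.
  'fed' -> lower='fed' -> no
  'fog' -> lower='fog' -> MATCH
  'pot' -> lower='pot' -> no
  'cat' -> lower='cat' -> no
  'dog' -> lower='dog' -> no
  'hat' -> lower='hat' -> no
Matches: ['fog']
Count: 1

1


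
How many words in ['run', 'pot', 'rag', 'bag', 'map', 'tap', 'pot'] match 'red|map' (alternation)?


Alternation 'red|map' matches either 'red' or 'map'.
Checking each word:
  'run' -> no
  'pot' -> no
  'rag' -> no
  'bag' -> no
  'map' -> MATCH
  'tap' -> no
  'pot' -> no
Matches: ['map']
Count: 1

1


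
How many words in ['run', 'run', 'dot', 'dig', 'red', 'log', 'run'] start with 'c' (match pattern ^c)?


Pattern ^c anchors to start of word. Check which words begin with 'c':
  'run' -> no
  'run' -> no
  'dot' -> no
  'dig' -> no
  'red' -> no
  'log' -> no
  'run' -> no
Matching words: []
Count: 0

0


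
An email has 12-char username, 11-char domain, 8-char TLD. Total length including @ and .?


An email address has format: username@domain.tld
Username length: 12
'@' character: 1
Domain length: 11
'.' character: 1
TLD length: 8
Total = 12 + 1 + 11 + 1 + 8 = 33

33


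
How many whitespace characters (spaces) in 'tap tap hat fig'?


\s matches whitespace characters (spaces, tabs, etc.).
Text: 'tap tap hat fig'
This text has 4 words separated by spaces.
Number of spaces = number of words - 1 = 4 - 1 = 3

3


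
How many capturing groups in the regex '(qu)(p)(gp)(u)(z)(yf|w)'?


To count capturing groups, count each '(' that starts a group.
Pattern: '(qu)(p)(gp)(u)(z)(yf|w)'
Walking through the pattern:
  Position 0: '(' -> group #1
  Position 4: '(' -> group #2
  Position 7: '(' -> group #3
  Position 11: '(' -> group #4
  Position 14: '(' -> group #5
  Position 17: '(' -> group #6
Total capturing groups: 6

6


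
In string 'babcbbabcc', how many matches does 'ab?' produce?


Pattern 'ab?' matches 'a' optionally followed by 'b'.
String: 'babcbbabcc'
Scanning left to right for 'a' then checking next char:
  Match 1: 'ab' (a followed by b)
  Match 2: 'ab' (a followed by b)
Total matches: 2

2


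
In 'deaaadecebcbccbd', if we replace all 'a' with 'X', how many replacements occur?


re.sub('a', 'X', text) replaces every occurrence of 'a' with 'X'.
Text: 'deaaadecebcbccbd'
Scanning for 'a':
  pos 2: 'a' -> replacement #1
  pos 3: 'a' -> replacement #2
  pos 4: 'a' -> replacement #3
Total replacements: 3

3


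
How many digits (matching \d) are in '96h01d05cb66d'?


\d matches any digit 0-9.
Scanning '96h01d05cb66d':
  pos 0: '9' -> DIGIT
  pos 1: '6' -> DIGIT
  pos 3: '0' -> DIGIT
  pos 4: '1' -> DIGIT
  pos 6: '0' -> DIGIT
  pos 7: '5' -> DIGIT
  pos 10: '6' -> DIGIT
  pos 11: '6' -> DIGIT
Digits found: ['9', '6', '0', '1', '0', '5', '6', '6']
Total: 8

8


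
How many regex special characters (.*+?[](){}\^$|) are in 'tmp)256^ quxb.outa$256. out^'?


Regex special characters are: . * + ? [ ] ( ) { } \ ^ $ |
Scanning 'tmp)256^ quxb.outa$256. out^':
  pos 3: ')' -> SPECIAL
  pos 7: '^' -> SPECIAL
  pos 13: '.' -> SPECIAL
  pos 18: '$' -> SPECIAL
  pos 22: '.' -> SPECIAL
  pos 27: '^' -> SPECIAL
Special chars found: [')', '^', '.', '$', '.', '^']
Total: 6

6


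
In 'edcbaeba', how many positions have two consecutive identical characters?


Looking for consecutive identical characters in 'edcbaeba':
  pos 0-1: 'e' vs 'd' -> different
  pos 1-2: 'd' vs 'c' -> different
  pos 2-3: 'c' vs 'b' -> different
  pos 3-4: 'b' vs 'a' -> different
  pos 4-5: 'a' vs 'e' -> different
  pos 5-6: 'e' vs 'b' -> different
  pos 6-7: 'b' vs 'a' -> different
Consecutive identical pairs: []
Count: 0

0


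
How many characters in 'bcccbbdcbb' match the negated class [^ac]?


Negated class [^ac] matches any char NOT in {a, c}
Scanning 'bcccbbdcbb':
  pos 0: 'b' -> MATCH
  pos 1: 'c' -> no (excluded)
  pos 2: 'c' -> no (excluded)
  pos 3: 'c' -> no (excluded)
  pos 4: 'b' -> MATCH
  pos 5: 'b' -> MATCH
  pos 6: 'd' -> MATCH
  pos 7: 'c' -> no (excluded)
  pos 8: 'b' -> MATCH
  pos 9: 'b' -> MATCH
Total matches: 6

6


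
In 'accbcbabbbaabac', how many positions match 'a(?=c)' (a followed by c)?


Lookahead 'a(?=c)' matches 'a' only when followed by 'c'.
String: 'accbcbabbbaabac'
Checking each position where char is 'a':
  pos 0: 'a' -> MATCH (next='c')
  pos 6: 'a' -> no (next='b')
  pos 10: 'a' -> no (next='a')
  pos 11: 'a' -> no (next='b')
  pos 13: 'a' -> MATCH (next='c')
Matching positions: [0, 13]
Count: 2

2


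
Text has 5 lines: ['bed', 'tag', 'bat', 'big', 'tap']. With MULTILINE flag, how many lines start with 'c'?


With MULTILINE flag, ^ matches the start of each line.
Lines: ['bed', 'tag', 'bat', 'big', 'tap']
Checking which lines start with 'c':
  Line 1: 'bed' -> no
  Line 2: 'tag' -> no
  Line 3: 'bat' -> no
  Line 4: 'big' -> no
  Line 5: 'tap' -> no
Matching lines: []
Count: 0

0


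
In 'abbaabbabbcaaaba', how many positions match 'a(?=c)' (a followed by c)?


Lookahead 'a(?=c)' matches 'a' only when followed by 'c'.
String: 'abbaabbabbcaaaba'
Checking each position where char is 'a':
  pos 0: 'a' -> no (next='b')
  pos 3: 'a' -> no (next='a')
  pos 4: 'a' -> no (next='b')
  pos 7: 'a' -> no (next='b')
  pos 11: 'a' -> no (next='a')
  pos 12: 'a' -> no (next='a')
  pos 13: 'a' -> no (next='b')
Matching positions: []
Count: 0

0


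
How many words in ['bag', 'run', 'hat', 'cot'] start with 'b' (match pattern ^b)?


Pattern ^b anchors to start of word. Check which words begin with 'b':
  'bag' -> MATCH (starts with 'b')
  'run' -> no
  'hat' -> no
  'cot' -> no
Matching words: ['bag']
Count: 1

1


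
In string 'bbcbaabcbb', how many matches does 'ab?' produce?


Pattern 'ab?' matches 'a' optionally followed by 'b'.
String: 'bbcbaabcbb'
Scanning left to right for 'a' then checking next char:
  Match 1: 'a' (a not followed by b)
  Match 2: 'ab' (a followed by b)
Total matches: 2

2


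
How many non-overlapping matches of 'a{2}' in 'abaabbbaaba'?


Pattern 'a{2}' matches exactly 2 consecutive a's (greedy, non-overlapping).
String: 'abaabbbaaba'
Scanning for runs of a's:
  Run at pos 0: 'a' (length 1) -> 0 match(es)
  Run at pos 2: 'aa' (length 2) -> 1 match(es)
  Run at pos 7: 'aa' (length 2) -> 1 match(es)
  Run at pos 10: 'a' (length 1) -> 0 match(es)
Matches found: ['aa', 'aa']
Total: 2

2


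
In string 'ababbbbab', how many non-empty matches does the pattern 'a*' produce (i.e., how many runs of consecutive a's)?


Pattern 'a*' matches zero or more a's. We want non-empty runs of consecutive a's.
String: 'ababbbbab'
Walking through the string to find runs of a's:
  Run 1: positions 0-0 -> 'a'
  Run 2: positions 2-2 -> 'a'
  Run 3: positions 7-7 -> 'a'
Non-empty runs found: ['a', 'a', 'a']
Count: 3

3


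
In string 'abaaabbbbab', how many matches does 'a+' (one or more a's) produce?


Pattern 'a+' matches one or more consecutive a's.
String: 'abaaabbbbab'
Scanning for runs of a:
  Match 1: 'a' (length 1)
  Match 2: 'aaa' (length 3)
  Match 3: 'a' (length 1)
Total matches: 3

3


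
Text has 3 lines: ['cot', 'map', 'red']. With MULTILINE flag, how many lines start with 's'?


With MULTILINE flag, ^ matches the start of each line.
Lines: ['cot', 'map', 'red']
Checking which lines start with 's':
  Line 1: 'cot' -> no
  Line 2: 'map' -> no
  Line 3: 'red' -> no
Matching lines: []
Count: 0

0


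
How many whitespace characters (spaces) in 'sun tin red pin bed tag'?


\s matches whitespace characters (spaces, tabs, etc.).
Text: 'sun tin red pin bed tag'
This text has 6 words separated by spaces.
Number of spaces = number of words - 1 = 6 - 1 = 5

5


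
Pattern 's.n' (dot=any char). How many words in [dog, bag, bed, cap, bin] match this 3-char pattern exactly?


Pattern 's.n' means: starts with 's', any single char, ends with 'n'.
Checking each word (must be exactly 3 chars):
  'dog' (len=3): no
  'bag' (len=3): no
  'bed' (len=3): no
  'cap' (len=3): no
  'bin' (len=3): no
Matching words: []
Total: 0

0


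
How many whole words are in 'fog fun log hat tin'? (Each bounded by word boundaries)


Word boundaries (\b) mark the start/end of each word.
Text: 'fog fun log hat tin'
Splitting by whitespace:
  Word 1: 'fog'
  Word 2: 'fun'
  Word 3: 'log'
  Word 4: 'hat'
  Word 5: 'tin'
Total whole words: 5

5


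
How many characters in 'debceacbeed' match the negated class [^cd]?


Negated class [^cd] matches any char NOT in {c, d}
Scanning 'debceacbeed':
  pos 0: 'd' -> no (excluded)
  pos 1: 'e' -> MATCH
  pos 2: 'b' -> MATCH
  pos 3: 'c' -> no (excluded)
  pos 4: 'e' -> MATCH
  pos 5: 'a' -> MATCH
  pos 6: 'c' -> no (excluded)
  pos 7: 'b' -> MATCH
  pos 8: 'e' -> MATCH
  pos 9: 'e' -> MATCH
  pos 10: 'd' -> no (excluded)
Total matches: 7

7


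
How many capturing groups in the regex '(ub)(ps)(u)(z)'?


To count capturing groups, count each '(' that starts a group.
Pattern: '(ub)(ps)(u)(z)'
Walking through the pattern:
  Position 0: '(' -> group #1
  Position 4: '(' -> group #2
  Position 8: '(' -> group #3
  Position 11: '(' -> group #4
Total capturing groups: 4

4


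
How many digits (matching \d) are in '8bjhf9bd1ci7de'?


\d matches any digit 0-9.
Scanning '8bjhf9bd1ci7de':
  pos 0: '8' -> DIGIT
  pos 5: '9' -> DIGIT
  pos 8: '1' -> DIGIT
  pos 11: '7' -> DIGIT
Digits found: ['8', '9', '1', '7']
Total: 4

4


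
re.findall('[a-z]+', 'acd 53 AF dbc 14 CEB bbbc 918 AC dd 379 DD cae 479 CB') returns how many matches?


Pattern '[a-z]+' finds one or more lowercase letters.
Text: 'acd 53 AF dbc 14 CEB bbbc 918 AC dd 379 DD cae 479 CB'
Scanning for matches:
  Match 1: 'acd'
  Match 2: 'dbc'
  Match 3: 'bbbc'
  Match 4: 'dd'
  Match 5: 'cae'
Total matches: 5

5


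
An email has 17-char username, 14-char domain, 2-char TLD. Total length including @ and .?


An email address has format: username@domain.tld
Username length: 17
'@' character: 1
Domain length: 14
'.' character: 1
TLD length: 2
Total = 17 + 1 + 14 + 1 + 2 = 35

35


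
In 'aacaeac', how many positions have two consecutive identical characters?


Looking for consecutive identical characters in 'aacaeac':
  pos 0-1: 'a' vs 'a' -> MATCH ('aa')
  pos 1-2: 'a' vs 'c' -> different
  pos 2-3: 'c' vs 'a' -> different
  pos 3-4: 'a' vs 'e' -> different
  pos 4-5: 'e' vs 'a' -> different
  pos 5-6: 'a' vs 'c' -> different
Consecutive identical pairs: ['aa']
Count: 1

1


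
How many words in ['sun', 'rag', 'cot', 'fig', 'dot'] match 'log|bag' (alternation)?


Alternation 'log|bag' matches either 'log' or 'bag'.
Checking each word:
  'sun' -> no
  'rag' -> no
  'cot' -> no
  'fig' -> no
  'dot' -> no
Matches: []
Count: 0

0


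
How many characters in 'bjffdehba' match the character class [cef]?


Character class [cef] matches any of: {c, e, f}
Scanning string 'bjffdehba' character by character:
  pos 0: 'b' -> no
  pos 1: 'j' -> no
  pos 2: 'f' -> MATCH
  pos 3: 'f' -> MATCH
  pos 4: 'd' -> no
  pos 5: 'e' -> MATCH
  pos 6: 'h' -> no
  pos 7: 'b' -> no
  pos 8: 'a' -> no
Total matches: 3

3


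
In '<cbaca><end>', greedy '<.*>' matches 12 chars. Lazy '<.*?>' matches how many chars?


Greedy '<.*>' tries to match as MUCH as possible.
Lazy '<.*?>' tries to match as LITTLE as possible.

String: '<cbaca><end>'
Greedy '<.*>' starts at first '<' and extends to the LAST '>': '<cbaca><end>' (12 chars)
Lazy '<.*?>' starts at first '<' and stops at the FIRST '>': '<cbaca>' (7 chars)

7


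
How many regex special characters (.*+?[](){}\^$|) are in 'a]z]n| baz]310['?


Regex special characters are: . * + ? [ ] ( ) { } \ ^ $ |
Scanning 'a]z]n| baz]310[':
  pos 1: ']' -> SPECIAL
  pos 3: ']' -> SPECIAL
  pos 5: '|' -> SPECIAL
  pos 10: ']' -> SPECIAL
  pos 14: '[' -> SPECIAL
Special chars found: [']', ']', '|', ']', '[']
Total: 5

5


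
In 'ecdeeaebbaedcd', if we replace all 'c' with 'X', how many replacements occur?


re.sub('c', 'X', text) replaces every occurrence of 'c' with 'X'.
Text: 'ecdeeaebbaedcd'
Scanning for 'c':
  pos 1: 'c' -> replacement #1
  pos 12: 'c' -> replacement #2
Total replacements: 2

2


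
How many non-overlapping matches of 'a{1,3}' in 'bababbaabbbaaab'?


Pattern 'a{1,3}' matches between 1 and 3 consecutive a's (greedy).
String: 'bababbaabbbaaab'
Finding runs of a's and applying greedy matching:
  Run at pos 1: 'a' (length 1)
  Run at pos 3: 'a' (length 1)
  Run at pos 6: 'aa' (length 2)
  Run at pos 11: 'aaa' (length 3)
Matches: ['a', 'a', 'aa', 'aaa']
Count: 4

4


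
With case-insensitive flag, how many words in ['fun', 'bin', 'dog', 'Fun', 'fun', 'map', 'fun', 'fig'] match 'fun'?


Case-insensitive matching: compare each word's lowercase form to 'fun'.
  'fun' -> lower='fun' -> MATCH
  'bin' -> lower='bin' -> no
  'dog' -> lower='dog' -> no
  'Fun' -> lower='fun' -> MATCH
  'fun' -> lower='fun' -> MATCH
  'map' -> lower='map' -> no
  'fun' -> lower='fun' -> MATCH
  'fig' -> lower='fig' -> no
Matches: ['fun', 'Fun', 'fun', 'fun']
Count: 4

4


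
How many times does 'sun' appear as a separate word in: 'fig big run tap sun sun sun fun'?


Scanning each word for exact match 'sun':
  Word 1: 'fig' -> no
  Word 2: 'big' -> no
  Word 3: 'run' -> no
  Word 4: 'tap' -> no
  Word 5: 'sun' -> MATCH
  Word 6: 'sun' -> MATCH
  Word 7: 'sun' -> MATCH
  Word 8: 'fun' -> no
Total matches: 3

3


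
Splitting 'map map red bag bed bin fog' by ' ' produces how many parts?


Splitting by ' ' breaks the string at each occurrence of the separator.
Text: 'map map red bag bed bin fog'
Parts after split:
  Part 1: 'map'
  Part 2: 'map'
  Part 3: 'red'
  Part 4: 'bag'
  Part 5: 'bed'
  Part 6: 'bin'
  Part 7: 'fog'
Total parts: 7

7


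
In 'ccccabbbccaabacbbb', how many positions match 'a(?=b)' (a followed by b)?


Lookahead 'a(?=b)' matches 'a' only when followed by 'b'.
String: 'ccccabbbccaabacbbb'
Checking each position where char is 'a':
  pos 4: 'a' -> MATCH (next='b')
  pos 10: 'a' -> no (next='a')
  pos 11: 'a' -> MATCH (next='b')
  pos 13: 'a' -> no (next='c')
Matching positions: [4, 11]
Count: 2

2


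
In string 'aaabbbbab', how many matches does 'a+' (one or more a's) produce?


Pattern 'a+' matches one or more consecutive a's.
String: 'aaabbbbab'
Scanning for runs of a:
  Match 1: 'aaa' (length 3)
  Match 2: 'a' (length 1)
Total matches: 2

2


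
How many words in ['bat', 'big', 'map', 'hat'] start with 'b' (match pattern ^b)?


Pattern ^b anchors to start of word. Check which words begin with 'b':
  'bat' -> MATCH (starts with 'b')
  'big' -> MATCH (starts with 'b')
  'map' -> no
  'hat' -> no
Matching words: ['bat', 'big']
Count: 2

2


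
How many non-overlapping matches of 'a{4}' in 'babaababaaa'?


Pattern 'a{4}' matches exactly 4 consecutive a's (greedy, non-overlapping).
String: 'babaababaaa'
Scanning for runs of a's:
  Run at pos 1: 'a' (length 1) -> 0 match(es)
  Run at pos 3: 'aa' (length 2) -> 0 match(es)
  Run at pos 6: 'a' (length 1) -> 0 match(es)
  Run at pos 8: 'aaa' (length 3) -> 0 match(es)
Matches found: []
Total: 0

0


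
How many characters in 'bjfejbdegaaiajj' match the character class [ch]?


Character class [ch] matches any of: {c, h}
Scanning string 'bjfejbdegaaiajj' character by character:
  pos 0: 'b' -> no
  pos 1: 'j' -> no
  pos 2: 'f' -> no
  pos 3: 'e' -> no
  pos 4: 'j' -> no
  pos 5: 'b' -> no
  pos 6: 'd' -> no
  pos 7: 'e' -> no
  pos 8: 'g' -> no
  pos 9: 'a' -> no
  pos 10: 'a' -> no
  pos 11: 'i' -> no
  pos 12: 'a' -> no
  pos 13: 'j' -> no
  pos 14: 'j' -> no
Total matches: 0

0


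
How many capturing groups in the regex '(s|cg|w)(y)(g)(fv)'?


To count capturing groups, count each '(' that starts a group.
Pattern: '(s|cg|w)(y)(g)(fv)'
Walking through the pattern:
  Position 0: '(' -> group #1
  Position 8: '(' -> group #2
  Position 11: '(' -> group #3
  Position 14: '(' -> group #4
Total capturing groups: 4

4


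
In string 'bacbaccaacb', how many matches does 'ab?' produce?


Pattern 'ab?' matches 'a' optionally followed by 'b'.
String: 'bacbaccaacb'
Scanning left to right for 'a' then checking next char:
  Match 1: 'a' (a not followed by b)
  Match 2: 'a' (a not followed by b)
  Match 3: 'a' (a not followed by b)
  Match 4: 'a' (a not followed by b)
Total matches: 4

4


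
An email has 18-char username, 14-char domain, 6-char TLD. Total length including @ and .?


An email address has format: username@domain.tld
Username length: 18
'@' character: 1
Domain length: 14
'.' character: 1
TLD length: 6
Total = 18 + 1 + 14 + 1 + 6 = 40

40


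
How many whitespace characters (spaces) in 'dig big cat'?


\s matches whitespace characters (spaces, tabs, etc.).
Text: 'dig big cat'
This text has 3 words separated by spaces.
Number of spaces = number of words - 1 = 3 - 1 = 2

2


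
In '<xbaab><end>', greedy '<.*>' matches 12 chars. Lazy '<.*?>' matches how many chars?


Greedy '<.*>' tries to match as MUCH as possible.
Lazy '<.*?>' tries to match as LITTLE as possible.

String: '<xbaab><end>'
Greedy '<.*>' starts at first '<' and extends to the LAST '>': '<xbaab><end>' (12 chars)
Lazy '<.*?>' starts at first '<' and stops at the FIRST '>': '<xbaab>' (7 chars)

7


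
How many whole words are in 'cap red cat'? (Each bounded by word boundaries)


Word boundaries (\b) mark the start/end of each word.
Text: 'cap red cat'
Splitting by whitespace:
  Word 1: 'cap'
  Word 2: 'red'
  Word 3: 'cat'
Total whole words: 3

3


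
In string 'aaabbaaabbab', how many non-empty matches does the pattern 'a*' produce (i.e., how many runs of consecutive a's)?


Pattern 'a*' matches zero or more a's. We want non-empty runs of consecutive a's.
String: 'aaabbaaabbab'
Walking through the string to find runs of a's:
  Run 1: positions 0-2 -> 'aaa'
  Run 2: positions 5-7 -> 'aaa'
  Run 3: positions 10-10 -> 'a'
Non-empty runs found: ['aaa', 'aaa', 'a']
Count: 3

3


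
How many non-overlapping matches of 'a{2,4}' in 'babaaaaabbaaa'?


Pattern 'a{2,4}' matches between 2 and 4 consecutive a's (greedy).
String: 'babaaaaabbaaa'
Finding runs of a's and applying greedy matching:
  Run at pos 1: 'a' (length 1)
  Run at pos 3: 'aaaaa' (length 5)
  Run at pos 10: 'aaa' (length 3)
Matches: ['aaaa', 'aaa']
Count: 2

2


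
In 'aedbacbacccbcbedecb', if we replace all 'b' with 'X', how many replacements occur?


re.sub('b', 'X', text) replaces every occurrence of 'b' with 'X'.
Text: 'aedbacbacccbcbedecb'
Scanning for 'b':
  pos 3: 'b' -> replacement #1
  pos 6: 'b' -> replacement #2
  pos 11: 'b' -> replacement #3
  pos 13: 'b' -> replacement #4
  pos 18: 'b' -> replacement #5
Total replacements: 5

5


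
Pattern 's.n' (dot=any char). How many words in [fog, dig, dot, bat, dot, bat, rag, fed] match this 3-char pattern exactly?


Pattern 's.n' means: starts with 's', any single char, ends with 'n'.
Checking each word (must be exactly 3 chars):
  'fog' (len=3): no
  'dig' (len=3): no
  'dot' (len=3): no
  'bat' (len=3): no
  'dot' (len=3): no
  'bat' (len=3): no
  'rag' (len=3): no
  'fed' (len=3): no
Matching words: []
Total: 0

0


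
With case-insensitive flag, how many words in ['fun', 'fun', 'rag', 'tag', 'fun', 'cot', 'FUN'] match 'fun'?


Case-insensitive matching: compare each word's lowercase form to 'fun'.
  'fun' -> lower='fun' -> MATCH
  'fun' -> lower='fun' -> MATCH
  'rag' -> lower='rag' -> no
  'tag' -> lower='tag' -> no
  'fun' -> lower='fun' -> MATCH
  'cot' -> lower='cot' -> no
  'FUN' -> lower='fun' -> MATCH
Matches: ['fun', 'fun', 'fun', 'FUN']
Count: 4

4


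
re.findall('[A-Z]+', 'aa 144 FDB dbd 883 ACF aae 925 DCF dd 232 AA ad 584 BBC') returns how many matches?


Pattern '[A-Z]+' finds one or more uppercase letters.
Text: 'aa 144 FDB dbd 883 ACF aae 925 DCF dd 232 AA ad 584 BBC'
Scanning for matches:
  Match 1: 'FDB'
  Match 2: 'ACF'
  Match 3: 'DCF'
  Match 4: 'AA'
  Match 5: 'BBC'
Total matches: 5

5


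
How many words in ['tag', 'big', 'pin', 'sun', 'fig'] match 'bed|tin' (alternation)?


Alternation 'bed|tin' matches either 'bed' or 'tin'.
Checking each word:
  'tag' -> no
  'big' -> no
  'pin' -> no
  'sun' -> no
  'fig' -> no
Matches: []
Count: 0

0


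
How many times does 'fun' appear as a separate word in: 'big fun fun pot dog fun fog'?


Scanning each word for exact match 'fun':
  Word 1: 'big' -> no
  Word 2: 'fun' -> MATCH
  Word 3: 'fun' -> MATCH
  Word 4: 'pot' -> no
  Word 5: 'dog' -> no
  Word 6: 'fun' -> MATCH
  Word 7: 'fog' -> no
Total matches: 3

3


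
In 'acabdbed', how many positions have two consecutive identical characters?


Looking for consecutive identical characters in 'acabdbed':
  pos 0-1: 'a' vs 'c' -> different
  pos 1-2: 'c' vs 'a' -> different
  pos 2-3: 'a' vs 'b' -> different
  pos 3-4: 'b' vs 'd' -> different
  pos 4-5: 'd' vs 'b' -> different
  pos 5-6: 'b' vs 'e' -> different
  pos 6-7: 'e' vs 'd' -> different
Consecutive identical pairs: []
Count: 0

0


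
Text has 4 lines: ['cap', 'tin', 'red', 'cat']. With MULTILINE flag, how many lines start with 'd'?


With MULTILINE flag, ^ matches the start of each line.
Lines: ['cap', 'tin', 'red', 'cat']
Checking which lines start with 'd':
  Line 1: 'cap' -> no
  Line 2: 'tin' -> no
  Line 3: 'red' -> no
  Line 4: 'cat' -> no
Matching lines: []
Count: 0

0


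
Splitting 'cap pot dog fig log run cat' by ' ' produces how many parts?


Splitting by ' ' breaks the string at each occurrence of the separator.
Text: 'cap pot dog fig log run cat'
Parts after split:
  Part 1: 'cap'
  Part 2: 'pot'
  Part 3: 'dog'
  Part 4: 'fig'
  Part 5: 'log'
  Part 6: 'run'
  Part 7: 'cat'
Total parts: 7

7


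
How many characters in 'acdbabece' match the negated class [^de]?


Negated class [^de] matches any char NOT in {d, e}
Scanning 'acdbabece':
  pos 0: 'a' -> MATCH
  pos 1: 'c' -> MATCH
  pos 2: 'd' -> no (excluded)
  pos 3: 'b' -> MATCH
  pos 4: 'a' -> MATCH
  pos 5: 'b' -> MATCH
  pos 6: 'e' -> no (excluded)
  pos 7: 'c' -> MATCH
  pos 8: 'e' -> no (excluded)
Total matches: 6

6


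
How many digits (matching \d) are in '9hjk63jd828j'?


\d matches any digit 0-9.
Scanning '9hjk63jd828j':
  pos 0: '9' -> DIGIT
  pos 4: '6' -> DIGIT
  pos 5: '3' -> DIGIT
  pos 8: '8' -> DIGIT
  pos 9: '2' -> DIGIT
  pos 10: '8' -> DIGIT
Digits found: ['9', '6', '3', '8', '2', '8']
Total: 6

6


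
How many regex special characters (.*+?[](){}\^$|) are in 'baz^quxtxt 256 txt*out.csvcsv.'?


Regex special characters are: . * + ? [ ] ( ) { } \ ^ $ |
Scanning 'baz^quxtxt 256 txt*out.csvcsv.':
  pos 3: '^' -> SPECIAL
  pos 18: '*' -> SPECIAL
  pos 22: '.' -> SPECIAL
  pos 29: '.' -> SPECIAL
Special chars found: ['^', '*', '.', '.']
Total: 4

4


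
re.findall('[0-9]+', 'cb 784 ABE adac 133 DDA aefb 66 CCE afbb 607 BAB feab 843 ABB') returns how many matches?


Pattern '[0-9]+' finds one or more digits.
Text: 'cb 784 ABE adac 133 DDA aefb 66 CCE afbb 607 BAB feab 843 ABB'
Scanning for matches:
  Match 1: '784'
  Match 2: '133'
  Match 3: '66'
  Match 4: '607'
  Match 5: '843'
Total matches: 5

5


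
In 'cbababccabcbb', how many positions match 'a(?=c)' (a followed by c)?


Lookahead 'a(?=c)' matches 'a' only when followed by 'c'.
String: 'cbababccabcbb'
Checking each position where char is 'a':
  pos 2: 'a' -> no (next='b')
  pos 4: 'a' -> no (next='b')
  pos 8: 'a' -> no (next='b')
Matching positions: []
Count: 0

0


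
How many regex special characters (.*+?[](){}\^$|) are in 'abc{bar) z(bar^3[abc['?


Regex special characters are: . * + ? [ ] ( ) { } \ ^ $ |
Scanning 'abc{bar) z(bar^3[abc[':
  pos 3: '{' -> SPECIAL
  pos 7: ')' -> SPECIAL
  pos 10: '(' -> SPECIAL
  pos 14: '^' -> SPECIAL
  pos 16: '[' -> SPECIAL
  pos 20: '[' -> SPECIAL
Special chars found: ['{', ')', '(', '^', '[', '[']
Total: 6

6
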